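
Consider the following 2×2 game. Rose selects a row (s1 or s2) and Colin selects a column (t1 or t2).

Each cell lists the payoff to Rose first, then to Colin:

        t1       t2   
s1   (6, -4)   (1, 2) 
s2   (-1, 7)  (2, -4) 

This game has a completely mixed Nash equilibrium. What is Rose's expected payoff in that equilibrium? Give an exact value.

First find y, the probability Colin plays t1, from Rose's indifference between s1 and s2: 6y + (1−y) = −y + 2(1−y), giving y = 1/8.
Since Rose is indifferent in equilibrium, Rose's expected payoff equals the payoff from either row against (1/8, 7/8). Using s1: 6(1/8) + (7/8) = 13/8.

13/8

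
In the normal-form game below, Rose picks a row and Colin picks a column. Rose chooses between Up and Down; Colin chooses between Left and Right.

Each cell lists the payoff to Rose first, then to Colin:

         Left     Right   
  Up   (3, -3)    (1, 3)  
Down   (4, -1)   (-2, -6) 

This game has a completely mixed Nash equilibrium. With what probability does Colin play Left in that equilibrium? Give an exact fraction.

3/4

Let c be the probability that Colin plays Left. In a completely mixed equilibrium, Rose must be indifferent between Up and Down.
Rose's expected payoff from Up is 3c + (1−c); from Down it is 4c − 2(1−c).
Setting these equal: 2c + 1 = 6c − 2, so c = 3/4.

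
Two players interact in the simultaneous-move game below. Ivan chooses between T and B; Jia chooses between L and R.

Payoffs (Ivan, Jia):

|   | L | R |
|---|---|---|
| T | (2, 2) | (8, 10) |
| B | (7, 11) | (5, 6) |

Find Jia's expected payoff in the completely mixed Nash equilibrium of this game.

98/13

First find x, the probability Ivan plays T, from Jia's indifference between L and R: 2x + 11(1−x) = 10x + 6(1−x), giving x = 5/13.
Since Jia is indifferent in equilibrium, Jia's expected payoff equals the payoff from either column against (5/13, 8/13). Using L: 2(5/13) + 11(8/13) = 98/13.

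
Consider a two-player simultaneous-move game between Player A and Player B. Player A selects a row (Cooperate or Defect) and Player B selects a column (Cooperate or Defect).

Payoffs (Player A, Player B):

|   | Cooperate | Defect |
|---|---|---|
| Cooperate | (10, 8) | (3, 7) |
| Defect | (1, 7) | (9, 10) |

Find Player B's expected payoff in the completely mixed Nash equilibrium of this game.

31/4

First find x, the probability Player A plays Cooperate, from Player B's indifference between Cooperate and Defect: 8x + 7(1−x) = 7x + 10(1−x), giving x = 3/4.
Since Player B is indifferent in equilibrium, Player B's expected payoff equals the payoff from either column against (3/4, 1/4). Using Cooperate: 8(3/4) + 7(1/4) = 31/4.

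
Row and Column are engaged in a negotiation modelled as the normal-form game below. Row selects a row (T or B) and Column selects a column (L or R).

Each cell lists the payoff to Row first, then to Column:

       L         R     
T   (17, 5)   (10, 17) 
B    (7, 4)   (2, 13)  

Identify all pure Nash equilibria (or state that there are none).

(T, L): Column prefers R (17 > 5) — not an equilibrium.
(T, R): Row gets 10 ≥ 2 from B, and Column gets 17 ≥ 5 from L — Nash equilibrium.
(B, L): Row prefers T (17 > 7); Column prefers R (13 > 4) — not an equilibrium.
(B, R): Row prefers T (10 > 2) — not an equilibrium.

(T, R)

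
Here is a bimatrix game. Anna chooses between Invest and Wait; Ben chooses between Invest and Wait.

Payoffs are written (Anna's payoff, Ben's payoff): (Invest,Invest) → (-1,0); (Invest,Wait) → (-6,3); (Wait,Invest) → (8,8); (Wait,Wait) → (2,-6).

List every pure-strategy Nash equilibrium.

(Wait, Invest)

(Invest, Invest): Anna prefers Wait (8 > -1); Ben prefers Wait (3 > 0) — not an equilibrium.
(Invest, Wait): Anna prefers Wait (2 > -6) — not an equilibrium.
(Wait, Invest): Anna gets 8 ≥ -1 from Invest, and Ben gets 8 ≥ -6 from Wait — Nash equilibrium.
(Wait, Wait): Ben prefers Invest (8 > -6) — not an equilibrium.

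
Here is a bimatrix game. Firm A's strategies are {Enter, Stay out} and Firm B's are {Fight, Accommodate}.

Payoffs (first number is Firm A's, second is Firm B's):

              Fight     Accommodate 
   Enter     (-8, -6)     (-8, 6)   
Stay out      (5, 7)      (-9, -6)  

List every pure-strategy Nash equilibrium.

(Enter, Fight): Firm A prefers Stay out (5 > -8); Firm B prefers Accommodate (6 > -6) — not an equilibrium.
(Enter, Accommodate): Firm A gets -8 ≥ -9 from Stay out, and Firm B gets 6 ≥ -6 from Fight — Nash equilibrium.
(Stay out, Fight): Firm A gets 5 ≥ -8 from Enter, and Firm B gets 7 ≥ -6 from Accommodate — Nash equilibrium.
(Stay out, Accommodate): Firm A prefers Enter (-8 > -9); Firm B prefers Fight (7 > -6) — not an equilibrium.

(Enter, Accommodate) and (Stay out, Fight)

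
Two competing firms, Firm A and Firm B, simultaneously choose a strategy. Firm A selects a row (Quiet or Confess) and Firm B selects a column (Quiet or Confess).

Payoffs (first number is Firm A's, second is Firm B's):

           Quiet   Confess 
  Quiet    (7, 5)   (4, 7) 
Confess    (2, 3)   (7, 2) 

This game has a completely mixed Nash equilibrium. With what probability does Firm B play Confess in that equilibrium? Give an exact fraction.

5/8

Let q be the probability that Firm B plays Quiet. In a completely mixed equilibrium, Firm A must be indifferent between Quiet and Confess.
Firm A's expected payoff from Quiet is 7q + 4(1−q); from Confess it is 2q + 7(1−q).
Setting these equal: 3q + 4 = −5q + 7, so q = 3/8.
Therefore Firm B plays Confess with probability 1 − 3/8 = 5/8.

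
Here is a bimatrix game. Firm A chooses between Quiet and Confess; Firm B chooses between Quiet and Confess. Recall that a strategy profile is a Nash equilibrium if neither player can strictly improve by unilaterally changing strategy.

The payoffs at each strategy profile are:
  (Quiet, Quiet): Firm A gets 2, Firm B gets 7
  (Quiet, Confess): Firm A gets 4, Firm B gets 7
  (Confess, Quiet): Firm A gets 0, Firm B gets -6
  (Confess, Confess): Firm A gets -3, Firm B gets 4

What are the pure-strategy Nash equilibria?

(Quiet, Quiet): Firm A gets 2 ≥ 0 from Confess, and Firm B gets 7 ≥ 7 from Confess — Nash equilibrium.
(Quiet, Confess): Firm A gets 4 ≥ -3 from Confess, and Firm B gets 7 ≥ 7 from Quiet — Nash equilibrium.
(Confess, Quiet): Firm A prefers Quiet (2 > 0); Firm B prefers Confess (4 > -6) — not an equilibrium.
(Confess, Confess): Firm A prefers Quiet (4 > -3) — not an equilibrium.

(Quiet, Quiet) and (Quiet, Confess)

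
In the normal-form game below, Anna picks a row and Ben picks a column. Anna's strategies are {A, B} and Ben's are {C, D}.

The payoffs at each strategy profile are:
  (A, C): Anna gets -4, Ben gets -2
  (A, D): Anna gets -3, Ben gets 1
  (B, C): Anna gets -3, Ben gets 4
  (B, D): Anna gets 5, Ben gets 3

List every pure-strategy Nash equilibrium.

(A, C): Anna prefers B (-3 > -4); Ben prefers D (1 > -2) — not an equilibrium.
(A, D): Anna prefers B (5 > -3) — not an equilibrium.
(B, C): Anna gets -3 ≥ -4 from A, and Ben gets 4 ≥ 3 from D — Nash equilibrium.
(B, D): Ben prefers C (4 > 3) — not an equilibrium.

(B, C)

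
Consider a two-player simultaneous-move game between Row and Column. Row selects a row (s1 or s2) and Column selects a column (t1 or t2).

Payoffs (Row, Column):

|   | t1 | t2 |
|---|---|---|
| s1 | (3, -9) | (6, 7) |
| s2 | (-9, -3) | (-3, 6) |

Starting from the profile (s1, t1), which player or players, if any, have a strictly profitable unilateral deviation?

Column

Row at (s1, t1) earns 3; deviating to s2 yields -9 — not better.
Column earns -9; deviating to t2 yields 7 — a strict improvement.
Only Column has a strictly profitable deviation.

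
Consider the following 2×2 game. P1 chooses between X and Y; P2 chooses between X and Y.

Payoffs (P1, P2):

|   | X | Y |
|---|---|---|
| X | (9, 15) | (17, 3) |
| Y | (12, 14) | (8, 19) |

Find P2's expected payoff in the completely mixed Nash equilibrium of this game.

First find x, the probability P1 plays X, from P2's indifference between X and Y: 15x + 14(1−x) = 3x + 19(1−x), giving x = 5/17.
Since P2 is indifferent in equilibrium, P2's expected payoff equals the payoff from either column against (5/17, 12/17). Using X: 15(5/17) + 14(12/17) = 243/17.

243/17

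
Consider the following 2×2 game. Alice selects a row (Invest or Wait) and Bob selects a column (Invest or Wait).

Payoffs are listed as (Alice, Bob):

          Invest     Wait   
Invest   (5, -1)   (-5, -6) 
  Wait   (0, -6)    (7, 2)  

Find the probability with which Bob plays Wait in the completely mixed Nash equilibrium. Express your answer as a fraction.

5/17

Let c be the probability that Bob plays Invest. In a completely mixed equilibrium, Alice must be indifferent between Invest and Wait.
Alice's expected payoff from Invest is 5c − 5(1−c); from Wait it is 7(1−c).
Setting these equal: 10c − 5 = −7c + 7, so c = 12/17.
Therefore Bob plays Wait with probability 1 − 12/17 = 5/17.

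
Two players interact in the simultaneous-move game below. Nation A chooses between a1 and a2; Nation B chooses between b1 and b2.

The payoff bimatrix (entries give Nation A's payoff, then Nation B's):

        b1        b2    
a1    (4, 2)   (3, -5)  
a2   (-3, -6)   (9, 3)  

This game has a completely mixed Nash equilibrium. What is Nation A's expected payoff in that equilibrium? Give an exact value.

First find q, the probability Nation B plays b1, from Nation A's indifference between a1 and a2: 4q + 3(1−q) = −3q + 9(1−q), giving q = 6/13.
Since Nation A is indifferent in equilibrium, Nation A's expected payoff equals the payoff from either row against (6/13, 7/13). Using a1: 4(6/13) + 3(7/13) = 45/13.

45/13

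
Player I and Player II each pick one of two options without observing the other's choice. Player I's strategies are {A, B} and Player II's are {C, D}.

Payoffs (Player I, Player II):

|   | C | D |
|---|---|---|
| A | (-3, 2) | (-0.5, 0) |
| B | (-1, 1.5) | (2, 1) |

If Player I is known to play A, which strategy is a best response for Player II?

C

Against A, Player II earns 2 from C and 0 from D.
So C is the best response.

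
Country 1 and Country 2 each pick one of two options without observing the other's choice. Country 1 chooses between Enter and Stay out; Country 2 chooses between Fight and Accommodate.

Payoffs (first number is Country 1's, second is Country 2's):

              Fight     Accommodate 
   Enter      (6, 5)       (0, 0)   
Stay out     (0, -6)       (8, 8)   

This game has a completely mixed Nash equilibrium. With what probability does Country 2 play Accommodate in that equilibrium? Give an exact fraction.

Let y be the probability that Country 2 plays Fight. In a completely mixed equilibrium, Country 1 must be indifferent between Enter and Stay out.
Country 1's expected payoff from Enter is 6y; from Stay out it is 8(1−y).
Setting these equal: 6y = −8y + 8, so y = 4/7.
Therefore Country 2 plays Accommodate with probability 1 − 4/7 = 3/7.

3/7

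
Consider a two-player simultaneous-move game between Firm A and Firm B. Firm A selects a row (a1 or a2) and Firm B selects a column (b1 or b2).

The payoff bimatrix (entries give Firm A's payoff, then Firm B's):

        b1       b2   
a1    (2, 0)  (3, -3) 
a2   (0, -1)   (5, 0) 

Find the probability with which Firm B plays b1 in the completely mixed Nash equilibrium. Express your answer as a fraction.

1/2

Let c be the probability that Firm B plays b1. In a completely mixed equilibrium, Firm A must be indifferent between a1 and a2.
Firm A's expected payoff from a1 is 2c + 3(1−c); from a2 it is 5(1−c).
Setting these equal: −c + 3 = −5c + 5, so c = 1/2.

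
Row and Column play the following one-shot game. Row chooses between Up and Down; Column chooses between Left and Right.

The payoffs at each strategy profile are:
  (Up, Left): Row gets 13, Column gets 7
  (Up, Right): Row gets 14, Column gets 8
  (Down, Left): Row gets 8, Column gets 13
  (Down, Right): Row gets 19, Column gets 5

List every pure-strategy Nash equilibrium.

none

(Up, Left): Column prefers Right (8 > 7) — not an equilibrium.
(Up, Right): Row prefers Down (19 > 14) — not an equilibrium.
(Down, Left): Row prefers Up (13 > 8) — not an equilibrium.
(Down, Right): Column prefers Left (13 > 5) — not an equilibrium.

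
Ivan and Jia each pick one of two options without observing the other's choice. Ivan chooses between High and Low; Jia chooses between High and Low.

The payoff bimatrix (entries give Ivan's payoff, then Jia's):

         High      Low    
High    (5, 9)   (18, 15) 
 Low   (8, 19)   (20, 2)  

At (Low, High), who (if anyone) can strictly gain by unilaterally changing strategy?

Ivan at (Low, High) earns 8; deviating to High yields 5 — not better.
Jia earns 19; deviating to Low yields 2 — not better.
Neither player can strictly improve; the profile is a Nash equilibrium.

Neither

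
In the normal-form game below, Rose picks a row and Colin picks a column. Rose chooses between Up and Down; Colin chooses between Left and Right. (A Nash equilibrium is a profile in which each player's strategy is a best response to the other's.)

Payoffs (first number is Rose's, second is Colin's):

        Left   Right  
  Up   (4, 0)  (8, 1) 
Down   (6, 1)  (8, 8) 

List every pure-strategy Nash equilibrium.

(Up, Right) and (Down, Right)

(Up, Left): Rose prefers Down (6 > 4); Colin prefers Right (1 > 0) — not an equilibrium.
(Up, Right): Rose gets 8 ≥ 8 from Down, and Colin gets 1 ≥ 0 from Left — Nash equilibrium.
(Down, Left): Colin prefers Right (8 > 1) — not an equilibrium.
(Down, Right): Rose gets 8 ≥ 8 from Up, and Colin gets 8 ≥ 1 from Left — Nash equilibrium.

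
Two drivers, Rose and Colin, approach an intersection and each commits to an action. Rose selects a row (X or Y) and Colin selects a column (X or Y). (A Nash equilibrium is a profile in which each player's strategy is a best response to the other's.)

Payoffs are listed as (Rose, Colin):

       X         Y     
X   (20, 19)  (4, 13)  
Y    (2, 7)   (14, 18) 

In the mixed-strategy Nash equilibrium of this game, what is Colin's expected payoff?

First find p, the probability Rose plays X, from Colin's indifference between X and Y: 19p + 7(1−p) = 13p + 18(1−p), giving p = 11/17.
Since Colin is indifferent in equilibrium, Colin's expected payoff equals the payoff from either column against (11/17, 6/17). Using X: 19(11/17) + 7(6/17) = 251/17.

251/17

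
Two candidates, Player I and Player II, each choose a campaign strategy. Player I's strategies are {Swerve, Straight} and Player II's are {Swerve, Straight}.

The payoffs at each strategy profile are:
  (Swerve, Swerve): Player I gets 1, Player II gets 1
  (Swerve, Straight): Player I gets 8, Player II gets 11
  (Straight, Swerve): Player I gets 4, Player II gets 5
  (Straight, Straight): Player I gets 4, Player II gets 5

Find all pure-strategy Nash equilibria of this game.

(Swerve, Straight) and (Straight, Swerve)

(Swerve, Swerve): Player I prefers Straight (4 > 1); Player II prefers Straight (11 > 1) — not an equilibrium.
(Swerve, Straight): Player I gets 8 ≥ 4 from Straight, and Player II gets 11 ≥ 1 from Swerve — Nash equilibrium.
(Straight, Swerve): Player I gets 4 ≥ 1 from Swerve, and Player II gets 5 ≥ 5 from Straight — Nash equilibrium.
(Straight, Straight): Player I prefers Swerve (8 > 4) — not an equilibrium.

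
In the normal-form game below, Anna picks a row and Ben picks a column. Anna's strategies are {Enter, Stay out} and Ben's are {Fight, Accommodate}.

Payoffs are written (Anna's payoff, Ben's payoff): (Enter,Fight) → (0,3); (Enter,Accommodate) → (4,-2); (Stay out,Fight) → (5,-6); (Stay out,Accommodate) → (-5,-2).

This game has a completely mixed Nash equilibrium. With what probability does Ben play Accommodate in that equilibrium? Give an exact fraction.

5/14

Let c be the probability that Ben plays Fight. In a completely mixed equilibrium, Anna must be indifferent between Enter and Stay out.
Anna's expected payoff from Enter is 4(1−c); from Stay out it is 5c − 5(1−c).
Setting these equal: −4c + 4 = 10c − 5, so c = 9/14.
Therefore Ben plays Accommodate with probability 1 − 9/14 = 5/14.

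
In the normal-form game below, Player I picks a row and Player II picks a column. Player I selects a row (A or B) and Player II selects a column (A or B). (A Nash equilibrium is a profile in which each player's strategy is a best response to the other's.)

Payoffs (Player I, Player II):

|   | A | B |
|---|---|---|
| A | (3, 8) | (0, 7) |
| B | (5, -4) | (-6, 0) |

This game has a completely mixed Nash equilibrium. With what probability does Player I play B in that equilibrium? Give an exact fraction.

1/5

Let p be the probability that Player I plays A. In a completely mixed equilibrium, Player II must be indifferent between A and B.
Player II's expected payoff from A is 8p − 4(1−p); from B it is 7p.
Setting these equal: 12p − 4 = 7p, so p = 4/5.
Therefore Player I plays B with probability 1 − 4/5 = 1/5.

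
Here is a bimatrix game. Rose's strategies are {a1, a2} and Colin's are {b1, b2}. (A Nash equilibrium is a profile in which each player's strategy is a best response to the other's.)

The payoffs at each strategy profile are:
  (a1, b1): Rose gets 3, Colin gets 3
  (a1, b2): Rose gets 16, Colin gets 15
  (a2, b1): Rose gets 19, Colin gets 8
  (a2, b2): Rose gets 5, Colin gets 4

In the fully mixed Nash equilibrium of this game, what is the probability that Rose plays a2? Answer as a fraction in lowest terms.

Let r be the probability that Rose plays a1. In a completely mixed equilibrium, Colin must be indifferent between b1 and b2.
Colin's expected payoff from b1 is 3r + 8(1−r); from b2 it is 15r + 4(1−r).
Setting these equal: −5r + 8 = 11r + 4, so r = 1/4.
Therefore Rose plays a2 with probability 1 − 1/4 = 3/4.

3/4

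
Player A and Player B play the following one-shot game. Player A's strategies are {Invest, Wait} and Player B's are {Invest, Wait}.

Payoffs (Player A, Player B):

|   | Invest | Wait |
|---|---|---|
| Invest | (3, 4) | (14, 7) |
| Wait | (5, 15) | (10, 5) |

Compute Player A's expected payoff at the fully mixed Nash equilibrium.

First find q, the probability Player B plays Invest, from Player A's indifference between Invest and Wait: 3q + 14(1−q) = 5q + 10(1−q), giving q = 2/3.
Since Player A is indifferent in equilibrium, Player A's expected payoff equals the payoff from either row against (2/3, 1/3). Using Invest: 3(2/3) + 14(1/3) = 20/3.

20/3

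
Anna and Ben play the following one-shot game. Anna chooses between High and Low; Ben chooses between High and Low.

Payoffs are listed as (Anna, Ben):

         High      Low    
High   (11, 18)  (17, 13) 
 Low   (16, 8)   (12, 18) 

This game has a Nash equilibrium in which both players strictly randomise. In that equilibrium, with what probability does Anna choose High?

Let p be the probability that Anna plays High. In a completely mixed equilibrium, Ben must be indifferent between High and Low.
Ben's expected payoff from High is 18p + 8(1−p); from Low it is 13p + 18(1−p).
Setting these equal: 10p + 8 = −5p + 18, so p = 2/3.

2/3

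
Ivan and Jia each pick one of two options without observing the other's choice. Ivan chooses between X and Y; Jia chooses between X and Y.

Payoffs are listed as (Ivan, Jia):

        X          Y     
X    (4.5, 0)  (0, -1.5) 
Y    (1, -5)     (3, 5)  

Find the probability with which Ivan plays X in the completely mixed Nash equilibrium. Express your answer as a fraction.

Let x be the probability that Ivan plays X. In a completely mixed equilibrium, Jia must be indifferent between X and Y.
Jia's expected payoff from X is −5(1−x); from Y it is −1.5x + 5(1−x).
Setting these equal: 5x − 5 = −6.5x + 5, so x = 20/23.

20/23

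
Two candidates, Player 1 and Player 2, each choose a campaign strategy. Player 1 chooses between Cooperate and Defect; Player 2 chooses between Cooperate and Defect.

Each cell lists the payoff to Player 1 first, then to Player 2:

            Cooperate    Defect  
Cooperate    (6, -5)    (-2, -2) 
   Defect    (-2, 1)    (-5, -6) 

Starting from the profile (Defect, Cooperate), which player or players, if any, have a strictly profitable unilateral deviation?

Player 1 at (Defect, Cooperate) earns -2; deviating to Cooperate yields 6 — a strict improvement.
Player 2 earns 1; deviating to Defect yields -6 — not better.
Only Player 1 has a strictly profitable deviation.

Player 1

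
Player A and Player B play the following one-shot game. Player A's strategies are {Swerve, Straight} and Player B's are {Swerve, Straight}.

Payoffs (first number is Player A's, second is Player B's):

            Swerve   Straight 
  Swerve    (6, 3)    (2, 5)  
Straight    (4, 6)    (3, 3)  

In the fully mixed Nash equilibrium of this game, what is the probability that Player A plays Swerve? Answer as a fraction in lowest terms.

Let r be the probability that Player A plays Swerve. In a completely mixed equilibrium, Player B must be indifferent between Swerve and Straight.
Player B's expected payoff from Swerve is 3r + 6(1−r); from Straight it is 5r + 3(1−r).
Setting these equal: −3r + 6 = 2r + 3, so r = 3/5.

3/5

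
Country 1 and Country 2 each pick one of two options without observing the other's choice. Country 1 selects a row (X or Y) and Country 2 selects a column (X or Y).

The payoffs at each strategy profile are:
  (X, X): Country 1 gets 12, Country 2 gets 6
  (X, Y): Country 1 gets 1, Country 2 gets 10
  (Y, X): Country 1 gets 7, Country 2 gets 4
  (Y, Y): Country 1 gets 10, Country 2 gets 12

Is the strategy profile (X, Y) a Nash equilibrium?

No

At (X, Y), Country 1 earns 1; switching to Y would give 10, so Country 1 would deviate.
Country 2 earns 10; switching to X would give 6, so Country 2 has no profitable deviation.
Since at least one player can profitably deviate, this is not a Nash equilibrium.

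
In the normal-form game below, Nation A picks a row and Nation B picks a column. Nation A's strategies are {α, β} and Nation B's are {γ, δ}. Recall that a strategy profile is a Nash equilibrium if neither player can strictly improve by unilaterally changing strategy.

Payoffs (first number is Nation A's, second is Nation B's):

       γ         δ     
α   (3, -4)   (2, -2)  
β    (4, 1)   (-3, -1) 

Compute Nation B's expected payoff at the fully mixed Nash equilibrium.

-3/2

First find p, the probability Nation A plays α, from Nation B's indifference between γ and δ: −4p + (1−p) = −2p − (1−p), giving p = 1/2.
Since Nation B is indifferent in equilibrium, Nation B's expected payoff equals the payoff from either column against (1/2, 1/2). Using γ: −4(1/2) + (1/2) = -3/2.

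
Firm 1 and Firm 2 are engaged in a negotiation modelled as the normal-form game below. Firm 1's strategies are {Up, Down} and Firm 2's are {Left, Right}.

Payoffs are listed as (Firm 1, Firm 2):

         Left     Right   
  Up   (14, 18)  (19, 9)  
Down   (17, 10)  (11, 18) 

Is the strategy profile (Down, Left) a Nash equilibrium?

No

At (Down, Left), Firm 1 earns 17; switching to Up would give 14, so Firm 1 has no profitable deviation.
Firm 2 earns 10; switching to Right would give 18, so Firm 2 would deviate.
Since at least one player can profitably deviate, this is not a Nash equilibrium.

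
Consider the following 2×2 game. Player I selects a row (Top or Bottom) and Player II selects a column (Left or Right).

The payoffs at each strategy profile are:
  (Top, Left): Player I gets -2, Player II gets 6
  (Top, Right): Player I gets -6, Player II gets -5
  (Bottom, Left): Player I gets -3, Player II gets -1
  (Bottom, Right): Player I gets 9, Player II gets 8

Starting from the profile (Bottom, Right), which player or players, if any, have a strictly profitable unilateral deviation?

Player I at (Bottom, Right) earns 9; deviating to Top yields -6 — not better.
Player II earns 8; deviating to Left yields -1 — not better.
Neither player can strictly improve; the profile is a Nash equilibrium.

Neither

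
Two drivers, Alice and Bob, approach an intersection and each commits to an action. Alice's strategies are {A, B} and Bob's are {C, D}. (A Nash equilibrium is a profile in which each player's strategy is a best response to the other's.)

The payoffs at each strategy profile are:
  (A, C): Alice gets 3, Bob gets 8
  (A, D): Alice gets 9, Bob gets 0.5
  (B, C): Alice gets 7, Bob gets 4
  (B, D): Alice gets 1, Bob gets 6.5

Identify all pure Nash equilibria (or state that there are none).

none

(A, C): Alice prefers B (7 > 3) — not an equilibrium.
(A, D): Bob prefers C (8 > 0.5) — not an equilibrium.
(B, C): Bob prefers D (6.5 > 4) — not an equilibrium.
(B, D): Alice prefers A (9 > 1) — not an equilibrium.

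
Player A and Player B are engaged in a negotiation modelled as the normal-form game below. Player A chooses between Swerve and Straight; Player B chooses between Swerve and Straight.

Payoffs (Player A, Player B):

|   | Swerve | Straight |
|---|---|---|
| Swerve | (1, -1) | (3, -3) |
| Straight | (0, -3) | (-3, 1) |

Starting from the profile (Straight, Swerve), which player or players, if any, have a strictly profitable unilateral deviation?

Both

Player A at (Straight, Swerve) earns 0; deviating to Swerve yields 1 — a strict improvement.
Player B earns -3; deviating to Straight yields 1 — a strict improvement.
Both Player A and Player B have strictly profitable deviations.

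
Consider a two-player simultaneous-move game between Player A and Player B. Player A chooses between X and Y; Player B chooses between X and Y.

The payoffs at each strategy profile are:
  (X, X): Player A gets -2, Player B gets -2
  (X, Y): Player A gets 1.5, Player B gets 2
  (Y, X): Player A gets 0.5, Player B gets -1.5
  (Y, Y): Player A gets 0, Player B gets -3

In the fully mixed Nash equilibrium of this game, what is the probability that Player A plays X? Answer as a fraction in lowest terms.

Let r be the probability that Player A plays X. In a completely mixed equilibrium, Player B must be indifferent between X and Y.
Player B's expected payoff from X is −2r − 1.5(1−r); from Y it is 2r − 3(1−r).
Setting these equal: −0.5r − 1.5 = 5r − 3, so r = 3/11.

3/11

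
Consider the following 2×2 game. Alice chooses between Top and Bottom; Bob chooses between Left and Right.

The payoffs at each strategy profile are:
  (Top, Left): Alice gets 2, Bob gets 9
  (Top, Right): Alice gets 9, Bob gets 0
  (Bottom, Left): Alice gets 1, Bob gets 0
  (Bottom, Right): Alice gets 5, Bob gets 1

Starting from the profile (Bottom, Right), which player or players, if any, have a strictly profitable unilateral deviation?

Alice

Alice at (Bottom, Right) earns 5; deviating to Top yields 9 — a strict improvement.
Bob earns 1; deviating to Left yields 0 — not better.
Only Alice has a strictly profitable deviation.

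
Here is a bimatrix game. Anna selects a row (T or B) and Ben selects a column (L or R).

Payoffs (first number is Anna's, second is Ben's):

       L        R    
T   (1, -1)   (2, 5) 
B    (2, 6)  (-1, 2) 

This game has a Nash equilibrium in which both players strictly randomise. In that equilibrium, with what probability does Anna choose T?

2/5

Let r be the probability that Anna plays T. In a completely mixed equilibrium, Ben must be indifferent between L and R.
Ben's expected payoff from L is −r + 6(1−r); from R it is 5r + 2(1−r).
Setting these equal: −7r + 6 = 3r + 2, so r = 2/5.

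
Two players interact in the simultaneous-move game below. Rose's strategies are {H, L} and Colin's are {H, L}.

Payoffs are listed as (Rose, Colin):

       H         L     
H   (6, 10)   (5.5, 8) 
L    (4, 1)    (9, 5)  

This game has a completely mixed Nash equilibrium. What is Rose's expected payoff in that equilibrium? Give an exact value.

First find q, the probability Colin plays H, from Rose's indifference between H and L: 6q + 5.5(1−q) = 4q + 9(1−q), giving q = 7/11.
Since Rose is indifferent in equilibrium, Rose's expected payoff equals the payoff from either row against (7/11, 4/11). Using H: 6(7/11) + 5.5(4/11) = 64/11.

64/11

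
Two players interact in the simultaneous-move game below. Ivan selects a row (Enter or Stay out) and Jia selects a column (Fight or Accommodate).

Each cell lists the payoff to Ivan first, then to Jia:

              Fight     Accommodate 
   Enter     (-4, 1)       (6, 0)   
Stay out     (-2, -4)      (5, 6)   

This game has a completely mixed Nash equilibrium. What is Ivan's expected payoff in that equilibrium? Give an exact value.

First find q, the probability Jia plays Fight, from Ivan's indifference between Enter and Stay out: −4q + 6(1−q) = −2q + 5(1−q), giving q = 1/3.
Since Ivan is indifferent in equilibrium, Ivan's expected payoff equals the payoff from either row against (1/3, 2/3). Using Enter: −4(1/3) + 6(2/3) = 8/3.

8/3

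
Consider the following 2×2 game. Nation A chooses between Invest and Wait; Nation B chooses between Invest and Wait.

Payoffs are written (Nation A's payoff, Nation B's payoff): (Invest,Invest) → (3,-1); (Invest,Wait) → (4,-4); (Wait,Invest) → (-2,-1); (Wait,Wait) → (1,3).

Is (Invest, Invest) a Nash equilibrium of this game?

Yes

At (Invest, Invest), Nation A earns 3; switching to Wait would give -2, so Nation A has no profitable deviation.
Nation B earns -1; switching to Wait would give -4, so Nation B has no profitable deviation.
Neither player can gain by a unilateral deviation, so this profile is a Nash equilibrium.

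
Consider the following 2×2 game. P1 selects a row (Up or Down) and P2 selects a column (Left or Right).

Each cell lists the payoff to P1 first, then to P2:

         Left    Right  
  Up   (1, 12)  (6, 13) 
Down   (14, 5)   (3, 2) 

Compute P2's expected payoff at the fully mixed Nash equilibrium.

First find x, the probability P1 plays Up, from P2's indifference between Left and Right: 12x + 5(1−x) = 13x + 2(1−x), giving x = 3/4.
Since P2 is indifferent in equilibrium, P2's expected payoff equals the payoff from either column against (3/4, 1/4). Using Left: 12(3/4) + 5(1/4) = 41/4.

41/4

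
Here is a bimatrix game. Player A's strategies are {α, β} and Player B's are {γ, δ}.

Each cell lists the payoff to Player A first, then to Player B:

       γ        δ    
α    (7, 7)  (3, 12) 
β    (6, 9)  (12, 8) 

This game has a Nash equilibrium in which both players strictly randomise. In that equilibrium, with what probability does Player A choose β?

5/6

Let x be the probability that Player A plays α. In a completely mixed equilibrium, Player B must be indifferent between γ and δ.
Player B's expected payoff from γ is 7x + 9(1−x); from δ it is 12x + 8(1−x).
Setting these equal: −2x + 9 = 4x + 8, so x = 1/6.
Therefore Player A plays β with probability 1 − 1/6 = 5/6.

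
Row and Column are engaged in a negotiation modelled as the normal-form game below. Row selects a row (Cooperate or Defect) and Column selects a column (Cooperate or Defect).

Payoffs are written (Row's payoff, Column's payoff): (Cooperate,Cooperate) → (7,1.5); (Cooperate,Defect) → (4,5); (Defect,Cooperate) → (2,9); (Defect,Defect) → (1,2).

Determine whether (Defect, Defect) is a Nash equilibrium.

At (Defect, Defect), Row earns 1; switching to Cooperate would give 4, so Row would deviate.
Column earns 2; switching to Cooperate would give 9, so Column would deviate.
Since at least one player can profitably deviate, this is not a Nash equilibrium.

No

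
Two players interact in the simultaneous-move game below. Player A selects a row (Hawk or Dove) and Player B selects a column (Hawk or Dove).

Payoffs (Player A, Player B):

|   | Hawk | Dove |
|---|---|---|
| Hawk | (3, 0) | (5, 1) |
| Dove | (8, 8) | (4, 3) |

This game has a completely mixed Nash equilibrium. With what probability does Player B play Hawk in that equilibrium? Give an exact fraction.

1/6

Let q be the probability that Player B plays Hawk. In a completely mixed equilibrium, Player A must be indifferent between Hawk and Dove.
Player A's expected payoff from Hawk is 3q + 5(1−q); from Dove it is 8q + 4(1−q).
Setting these equal: −2q + 5 = 4q + 4, so q = 1/6.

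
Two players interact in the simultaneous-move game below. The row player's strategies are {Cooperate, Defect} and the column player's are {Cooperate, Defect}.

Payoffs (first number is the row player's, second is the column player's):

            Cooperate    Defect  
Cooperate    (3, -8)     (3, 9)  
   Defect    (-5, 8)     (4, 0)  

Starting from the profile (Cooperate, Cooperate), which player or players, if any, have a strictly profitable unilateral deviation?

The column player

The row player at (Cooperate, Cooperate) earns 3; deviating to Defect yields -5 — not better.
The column player earns -8; deviating to Defect yields 9 — a strict improvement.
Only the column player has a strictly profitable deviation.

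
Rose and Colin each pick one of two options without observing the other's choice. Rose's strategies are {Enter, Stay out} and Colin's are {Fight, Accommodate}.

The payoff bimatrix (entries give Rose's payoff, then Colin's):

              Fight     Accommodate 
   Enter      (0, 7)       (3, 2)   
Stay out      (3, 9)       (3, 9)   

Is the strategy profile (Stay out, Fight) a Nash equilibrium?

Yes

At (Stay out, Fight), Rose earns 3; switching to Enter would give 0, so Rose has no profitable deviation.
Colin earns 9; switching to Accommodate would give 9, so Colin has no profitable deviation.
Neither player can gain by a unilateral deviation, so this profile is a Nash equilibrium.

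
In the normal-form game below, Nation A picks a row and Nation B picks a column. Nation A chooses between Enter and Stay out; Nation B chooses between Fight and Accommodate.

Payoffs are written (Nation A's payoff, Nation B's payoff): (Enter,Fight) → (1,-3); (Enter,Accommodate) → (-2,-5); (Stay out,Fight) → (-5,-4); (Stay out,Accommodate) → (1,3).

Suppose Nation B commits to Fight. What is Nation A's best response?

Against Fight, Nation A earns 1 from Enter and -5 from Stay out.
So Enter is the best response.

Enter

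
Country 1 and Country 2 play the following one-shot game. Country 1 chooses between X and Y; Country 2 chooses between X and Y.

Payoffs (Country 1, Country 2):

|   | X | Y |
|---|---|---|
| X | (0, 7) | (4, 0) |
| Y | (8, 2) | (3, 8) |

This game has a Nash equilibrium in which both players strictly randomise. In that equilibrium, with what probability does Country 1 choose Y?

Let r be the probability that Country 1 plays X. In a completely mixed equilibrium, Country 2 must be indifferent between X and Y.
Country 2's expected payoff from X is 7r + 2(1−r); from Y it is 8(1−r).
Setting these equal: 5r + 2 = −8r + 8, so r = 6/13.
Therefore Country 1 plays Y with probability 1 − 6/13 = 7/13.

7/13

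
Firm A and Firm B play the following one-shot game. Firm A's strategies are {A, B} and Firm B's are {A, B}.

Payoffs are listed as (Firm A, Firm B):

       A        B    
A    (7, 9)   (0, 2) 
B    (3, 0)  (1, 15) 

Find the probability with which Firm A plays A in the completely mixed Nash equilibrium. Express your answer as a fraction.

15/22

Let p be the probability that Firm A plays A. In a completely mixed equilibrium, Firm B must be indifferent between A and B.
Firm B's expected payoff from A is 9p; from B it is 2p + 15(1−p).
Setting these equal: 9p = −13p + 15, so p = 15/22.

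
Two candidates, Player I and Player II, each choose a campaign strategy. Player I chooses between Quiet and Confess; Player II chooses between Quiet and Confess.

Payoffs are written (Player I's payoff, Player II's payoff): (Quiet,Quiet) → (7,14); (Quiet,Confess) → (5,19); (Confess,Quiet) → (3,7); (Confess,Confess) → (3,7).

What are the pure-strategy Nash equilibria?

(Quiet, Quiet): Player II prefers Confess (19 > 14) — not an equilibrium.
(Quiet, Confess): Player I gets 5 ≥ 3 from Confess, and Player II gets 19 ≥ 14 from Quiet — Nash equilibrium.
(Confess, Quiet): Player I prefers Quiet (7 > 3) — not an equilibrium.
(Confess, Confess): Player I prefers Quiet (5 > 3) — not an equilibrium.

(Quiet, Confess)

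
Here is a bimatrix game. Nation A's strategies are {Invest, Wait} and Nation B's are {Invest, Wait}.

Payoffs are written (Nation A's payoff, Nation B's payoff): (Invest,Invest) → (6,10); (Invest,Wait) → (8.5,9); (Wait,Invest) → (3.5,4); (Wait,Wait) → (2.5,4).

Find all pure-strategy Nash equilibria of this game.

(Invest, Invest): Nation A gets 6 ≥ 3.5 from Wait, and Nation B gets 10 ≥ 9 from Wait — Nash equilibrium.
(Invest, Wait): Nation B prefers Invest (10 > 9) — not an equilibrium.
(Wait, Invest): Nation A prefers Invest (6 > 3.5) — not an equilibrium.
(Wait, Wait): Nation A prefers Invest (8.5 > 2.5) — not an equilibrium.

(Invest, Invest)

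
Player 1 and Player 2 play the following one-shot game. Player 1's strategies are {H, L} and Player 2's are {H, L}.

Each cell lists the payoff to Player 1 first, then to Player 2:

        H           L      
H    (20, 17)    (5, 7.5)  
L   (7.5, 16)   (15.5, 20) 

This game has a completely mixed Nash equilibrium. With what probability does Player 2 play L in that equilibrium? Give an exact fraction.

25/46

Let q be the probability that Player 2 plays H. In a completely mixed equilibrium, Player 1 must be indifferent between H and L.
Player 1's expected payoff from H is 20q + 5(1−q); from L it is 7.5q + 15.5(1−q).
Setting these equal: 15q + 5 = −8q + 15.5, so q = 21/46.
Therefore Player 2 plays L with probability 1 − 21/46 = 25/46.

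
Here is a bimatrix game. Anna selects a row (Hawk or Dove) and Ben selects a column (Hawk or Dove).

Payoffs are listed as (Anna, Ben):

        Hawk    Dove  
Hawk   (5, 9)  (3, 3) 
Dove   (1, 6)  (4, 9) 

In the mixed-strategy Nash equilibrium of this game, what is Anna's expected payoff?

17/5

First find q, the probability Ben plays Hawk, from Anna's indifference between Hawk and Dove: 5q + 3(1−q) = q + 4(1−q), giving q = 1/5.
Since Anna is indifferent in equilibrium, Anna's expected payoff equals the payoff from either row against (1/5, 4/5). Using Hawk: 5(1/5) + 3(4/5) = 17/5.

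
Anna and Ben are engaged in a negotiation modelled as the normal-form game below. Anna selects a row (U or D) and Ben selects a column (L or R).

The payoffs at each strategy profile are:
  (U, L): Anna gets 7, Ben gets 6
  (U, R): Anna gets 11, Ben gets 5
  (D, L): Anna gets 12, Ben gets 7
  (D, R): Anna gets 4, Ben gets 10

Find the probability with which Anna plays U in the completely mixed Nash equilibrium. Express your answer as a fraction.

3/4

Let r be the probability that Anna plays U. In a completely mixed equilibrium, Ben must be indifferent between L and R.
Ben's expected payoff from L is 6r + 7(1−r); from R it is 5r + 10(1−r).
Setting these equal: −r + 7 = −5r + 10, so r = 3/4.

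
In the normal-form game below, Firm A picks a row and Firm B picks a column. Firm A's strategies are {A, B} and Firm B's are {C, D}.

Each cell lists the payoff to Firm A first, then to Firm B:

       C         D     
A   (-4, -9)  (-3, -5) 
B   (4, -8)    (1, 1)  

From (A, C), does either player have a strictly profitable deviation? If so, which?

Both

Firm A at (A, C) earns -4; deviating to B yields 4 — a strict improvement.
Firm B earns -9; deviating to D yields -5 — a strict improvement.
Both Firm A and Firm B have strictly profitable deviations.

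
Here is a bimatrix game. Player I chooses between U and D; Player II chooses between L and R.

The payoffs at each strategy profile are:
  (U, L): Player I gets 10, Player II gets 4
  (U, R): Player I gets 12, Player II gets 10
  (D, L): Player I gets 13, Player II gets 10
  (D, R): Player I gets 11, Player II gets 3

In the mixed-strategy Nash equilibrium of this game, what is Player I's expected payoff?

First find y, the probability Player II plays L, from Player I's indifference between U and D: 10y + 12(1−y) = 13y + 11(1−y), giving y = 1/4.
Since Player I is indifferent in equilibrium, Player I's expected payoff equals the payoff from either row against (1/4, 3/4). Using U: 10(1/4) + 12(3/4) = 23/2.

23/2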